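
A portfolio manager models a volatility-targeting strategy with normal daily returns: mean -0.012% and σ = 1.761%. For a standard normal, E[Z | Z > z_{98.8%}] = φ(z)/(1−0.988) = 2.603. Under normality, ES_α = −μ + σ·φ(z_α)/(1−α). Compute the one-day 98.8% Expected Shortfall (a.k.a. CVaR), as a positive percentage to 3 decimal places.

ES = −(-0.012%) + 1.761% × 2.603 = 4.596%.

4.596%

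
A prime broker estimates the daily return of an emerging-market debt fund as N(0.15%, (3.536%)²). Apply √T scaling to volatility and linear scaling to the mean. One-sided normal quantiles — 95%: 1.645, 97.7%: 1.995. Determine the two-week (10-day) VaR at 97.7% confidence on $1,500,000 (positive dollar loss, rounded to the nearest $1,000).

σ_{10d} = 3.536% × √10 = 11.182%; μ_{10d} = 10 × 0.15% = 1.500%.
VaR = −(1.500%) + 1.995 × 11.182% = 20.808%.
On $1,500,000: 0.20808 × $1,500,000 = $312,120.

$312,000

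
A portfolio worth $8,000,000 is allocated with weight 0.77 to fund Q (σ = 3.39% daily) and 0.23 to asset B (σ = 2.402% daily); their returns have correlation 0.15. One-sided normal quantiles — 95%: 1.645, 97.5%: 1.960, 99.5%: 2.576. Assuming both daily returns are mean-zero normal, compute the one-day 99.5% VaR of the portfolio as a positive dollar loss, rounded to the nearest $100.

$566,300

σ_p² = 0.77²·3.39² + 0.23²·2.402² + 2·0.15·0.77·0.23·3.39·2.402 = 7.5515 (%²).
σ_p = √7.5515 = 2.748%.
VaR = 2.576 × 2.748% = 7.079%; on $8,000,000 that is $566,320.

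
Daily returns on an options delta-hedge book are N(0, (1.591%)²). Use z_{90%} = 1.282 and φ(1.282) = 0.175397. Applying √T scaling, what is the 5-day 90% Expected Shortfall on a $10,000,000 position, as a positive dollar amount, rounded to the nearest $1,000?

$624,000

σ_{5d} = 1.591% × √5 = 3.558%.
ES multiplier = φ(z)/(1−α) = 0.175397/0.1 = 1.754.
ES = 3.558% × 1.754 = 6.241%; on $10,000,000: $624,100.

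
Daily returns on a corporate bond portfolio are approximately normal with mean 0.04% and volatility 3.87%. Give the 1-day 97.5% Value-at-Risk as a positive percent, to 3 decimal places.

At 97.5% one-sided, z = 1.960.
VaR = −μ + z·σ = −(0.04%) + 1.960 × 3.87% = 7.545%.

7.545%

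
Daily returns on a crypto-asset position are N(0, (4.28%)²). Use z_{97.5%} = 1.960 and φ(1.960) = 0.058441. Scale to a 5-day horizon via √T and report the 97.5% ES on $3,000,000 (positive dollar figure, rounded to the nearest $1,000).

σ_{5d} = 4.28% × √5 = 9.570%.
ES multiplier = φ(z)/(1−α) = 0.058441/0.025 = 2.338.
ES = 9.570% × 2.338 = 22.375%; on $3,000,000: $671,250.

$671,000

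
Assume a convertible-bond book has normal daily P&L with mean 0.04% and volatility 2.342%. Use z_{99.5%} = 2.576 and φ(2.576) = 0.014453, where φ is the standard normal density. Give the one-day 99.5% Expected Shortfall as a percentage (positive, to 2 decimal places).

Tail multiplier: φ(z)/(1−α) = 0.014453 / 0.005 = 2.891.
ES = −(0.04%) + 2.342% × 2.891 = 6.731%.

6.73%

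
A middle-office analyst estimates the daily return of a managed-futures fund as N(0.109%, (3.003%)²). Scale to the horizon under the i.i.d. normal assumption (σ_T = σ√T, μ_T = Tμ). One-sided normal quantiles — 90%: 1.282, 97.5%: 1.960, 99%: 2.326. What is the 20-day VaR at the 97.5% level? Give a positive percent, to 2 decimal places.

24.14%

σ_{20d} = 3.003% × √20 = 13.430%; μ_{20d} = 20 × 0.109% = 2.180%.
VaR = −(2.180%) + 1.960 × 13.430% = 24.143%.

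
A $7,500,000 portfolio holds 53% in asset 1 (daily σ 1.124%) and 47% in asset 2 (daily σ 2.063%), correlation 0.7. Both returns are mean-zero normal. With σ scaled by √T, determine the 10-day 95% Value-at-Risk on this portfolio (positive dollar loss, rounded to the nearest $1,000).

$566,000

σ_p = √(0.53²·1.124² + 0.47²·2.063² + 2·0.7·0.53·0.47·1.124·2.063) = 1.450%.
σ_{10d} = 1.450% × √10 = 4.585%.
z(95%) = 1.645.
VaR = 1.645 × 4.585% = 7.542%; on $7,500,000 that is $565,650.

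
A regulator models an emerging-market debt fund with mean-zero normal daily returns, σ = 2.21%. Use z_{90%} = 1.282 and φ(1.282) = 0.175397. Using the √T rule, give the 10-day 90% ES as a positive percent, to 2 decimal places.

σ_{10d} = 2.21% × √10 = 6.989%.
ES multiplier = φ(z)/(1−α) = 0.175397/0.1 = 1.754.
ES = 6.989% × 1.754 = 12.259%.

12.26%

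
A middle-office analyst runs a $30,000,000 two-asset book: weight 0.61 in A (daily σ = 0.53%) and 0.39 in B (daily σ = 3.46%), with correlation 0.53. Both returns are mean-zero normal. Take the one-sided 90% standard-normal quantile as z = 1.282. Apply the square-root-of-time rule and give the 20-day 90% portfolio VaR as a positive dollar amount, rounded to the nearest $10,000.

σ_p = √(0.61²·0.53² + 0.39²·3.46² + 2·0.53·0.61·0.39·0.53·3.46) = 1.545%.
σ_{20d} = 1.545% × √20 = 6.909%.
VaR = 1.282 × 6.909% = 8.857%; on $30,000,000 that is $2,657,100.

$2,660,000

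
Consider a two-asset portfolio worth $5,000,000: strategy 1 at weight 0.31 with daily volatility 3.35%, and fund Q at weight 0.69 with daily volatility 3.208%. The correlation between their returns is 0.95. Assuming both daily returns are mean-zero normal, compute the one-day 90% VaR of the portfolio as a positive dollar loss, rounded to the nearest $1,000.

$206,000

σ_p² = 0.31²·3.35² + 0.69²·3.208² + 2·0.95·0.31·0.69·3.35·3.208 = 10.3458 (%²).
σ_p = √10.3458 = 3.216%.
At 90%, z = 1.282.
VaR = 1.282 × 3.216% = 4.123%; on $5,000,000 that is $206,150.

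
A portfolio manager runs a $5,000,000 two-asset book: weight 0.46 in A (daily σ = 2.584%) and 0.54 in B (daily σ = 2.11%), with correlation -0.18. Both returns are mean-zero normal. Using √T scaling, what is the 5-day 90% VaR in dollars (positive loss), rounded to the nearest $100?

$213,700

σ_p = √(0.46²·2.584² + 0.54²·2.11² + 2·-0.18·0.46·0.54·2.584·2.11) = 1.491%.
σ_{5d} = 1.491% × √5 = 3.334%.
z(90%) = 1.282.
VaR = 1.282 × 3.334% = 4.274%; on $5,000,000 that is $213,700.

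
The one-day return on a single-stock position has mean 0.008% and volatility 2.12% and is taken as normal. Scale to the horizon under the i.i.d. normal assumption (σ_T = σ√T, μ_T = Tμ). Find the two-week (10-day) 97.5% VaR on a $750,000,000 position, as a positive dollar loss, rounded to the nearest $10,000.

$97,950,000

At 97.5%, z = 1.960.
σ_{10d} = 2.12% × √10 = 6.704%; μ_{10d} = 10 × 0.008% = 0.080%.
VaR = −(0.080%) + 1.960 × 6.704% = 13.060%.
On $750,000,000: 0.13060 × $750,000,000 = $97,950,000.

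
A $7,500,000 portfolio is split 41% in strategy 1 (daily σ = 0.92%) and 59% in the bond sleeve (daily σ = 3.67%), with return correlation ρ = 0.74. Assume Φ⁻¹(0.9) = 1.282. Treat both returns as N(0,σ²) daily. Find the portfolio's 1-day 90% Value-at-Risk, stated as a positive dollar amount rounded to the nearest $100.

$236,300

σ_p² = 0.41²·0.92² + 0.59²·3.67² + 2·0.74·0.41·0.59·0.92·3.67 = 6.0396 (%²).
σ_p = √6.0396 = 2.458%.
VaR = 1.282 × 2.458% = 3.151%; on $7,500,000 that is $236,325.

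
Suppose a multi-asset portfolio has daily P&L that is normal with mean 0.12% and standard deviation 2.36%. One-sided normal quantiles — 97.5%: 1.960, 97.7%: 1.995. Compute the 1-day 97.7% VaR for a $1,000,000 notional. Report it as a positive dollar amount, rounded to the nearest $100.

VaR = −μ + z·σ = −(0.12%) + 1.995 × 2.36% = 4.588%.
On $1,000,000: 0.04588 × $1,000,000 = $45,880.

$45,900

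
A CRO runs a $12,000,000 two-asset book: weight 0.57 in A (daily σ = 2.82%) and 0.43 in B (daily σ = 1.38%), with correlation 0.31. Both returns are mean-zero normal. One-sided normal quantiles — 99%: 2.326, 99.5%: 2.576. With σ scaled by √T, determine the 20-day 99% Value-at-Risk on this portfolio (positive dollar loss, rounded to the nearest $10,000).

σ_p = √(0.57²·2.82² + 0.43²·1.38² + 2·0.31·0.57·0.43·2.82·1.38) = 1.878%.
σ_{20d} = 1.878% × √20 = 8.399%.
VaR = 2.326 × 8.399% = 19.536%; on $12,000,000 that is $2,344,320.

$2,340,000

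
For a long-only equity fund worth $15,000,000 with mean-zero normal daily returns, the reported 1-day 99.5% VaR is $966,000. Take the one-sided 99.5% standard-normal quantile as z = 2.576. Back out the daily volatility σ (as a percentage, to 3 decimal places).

VaR as a fraction: $966,000 / $15,000,000 = 6.440%.
σ = VaR / z = 6.440% / 2.576 = 2.500%.

2.500%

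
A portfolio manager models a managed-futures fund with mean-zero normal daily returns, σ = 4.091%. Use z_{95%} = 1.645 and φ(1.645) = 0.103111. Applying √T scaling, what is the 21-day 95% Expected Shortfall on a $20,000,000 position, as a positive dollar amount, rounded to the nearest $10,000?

σ_{21d} = 4.091% × √21 = 18.747%.
ES multiplier = φ(z)/(1−α) = 0.103111/0.05 = 2.062.
ES = 18.747% × 2.062 = 38.656%; on $20,000,000: $7,731,200.

$7,730,000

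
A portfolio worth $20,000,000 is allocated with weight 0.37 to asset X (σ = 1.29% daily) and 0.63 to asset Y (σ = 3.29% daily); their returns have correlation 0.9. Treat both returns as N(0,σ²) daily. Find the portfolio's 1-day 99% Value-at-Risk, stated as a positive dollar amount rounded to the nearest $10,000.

$1,170,000

σ_p² = 0.37²·1.29² + 0.63²·3.29² + 2·0.9·0.37·0.63·1.29·3.29 = 6.3046 (%²).
σ_p = √6.3046 = 2.511%.
At 99%, z = 2.326.
VaR = 2.326 × 2.511% = 5.841%; on $20,000,000 that is $1,168,200.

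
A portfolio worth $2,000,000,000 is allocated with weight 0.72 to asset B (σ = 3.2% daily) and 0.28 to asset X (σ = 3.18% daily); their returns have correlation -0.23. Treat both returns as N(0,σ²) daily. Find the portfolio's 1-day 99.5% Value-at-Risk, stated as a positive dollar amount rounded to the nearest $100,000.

σ_p² = 0.72²·3.2² + 0.28²·3.18² + 2·-0.23·0.72·0.28·3.2·3.18 = 5.1575 (%²).
σ_p = √5.1575 = 2.271%.
At 99.5%, z = 2.576.
VaR = 2.576 × 2.271% = 5.850%; on $2,000,000,000 that is $117,000,000.

$117,000,000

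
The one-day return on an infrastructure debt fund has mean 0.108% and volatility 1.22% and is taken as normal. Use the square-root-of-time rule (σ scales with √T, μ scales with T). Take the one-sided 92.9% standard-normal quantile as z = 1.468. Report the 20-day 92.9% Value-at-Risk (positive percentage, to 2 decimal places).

σ_{20d} = 1.22% × √20 = 5.456%; μ_{20d} = 20 × 0.108% = 2.160%.
VaR = −(2.160%) + 1.468 × 5.456% = 5.849%.

5.85%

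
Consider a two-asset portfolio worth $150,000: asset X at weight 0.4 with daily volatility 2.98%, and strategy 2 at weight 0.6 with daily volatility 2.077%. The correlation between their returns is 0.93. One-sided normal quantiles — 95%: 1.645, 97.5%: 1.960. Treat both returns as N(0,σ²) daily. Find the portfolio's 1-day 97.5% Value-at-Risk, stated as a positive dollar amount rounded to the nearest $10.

σ_p² = 0.4²·2.98² + 0.6²·2.077² + 2·0.93·0.4·0.6·2.98·2.077 = 5.7369 (%²).
σ_p = √5.7369 = 2.395%.
VaR = 1.960 × 2.395% = 4.694%; on $150,000 that is $7,041.

$7,040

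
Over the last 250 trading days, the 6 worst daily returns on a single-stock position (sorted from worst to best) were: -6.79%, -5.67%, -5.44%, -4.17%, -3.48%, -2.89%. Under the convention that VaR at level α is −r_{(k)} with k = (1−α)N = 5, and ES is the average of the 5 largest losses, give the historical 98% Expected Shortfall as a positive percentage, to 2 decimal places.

The 5 worst returns sum to -25.55%.
ES = −(-25.55%) / 5 = 5.11%.

5.11%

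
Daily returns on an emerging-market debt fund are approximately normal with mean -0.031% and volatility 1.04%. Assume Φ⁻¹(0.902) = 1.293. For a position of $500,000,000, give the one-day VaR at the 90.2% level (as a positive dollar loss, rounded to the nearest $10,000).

$6,880,000

VaR = −μ + z·σ = −(-0.031%) + 1.293 × 1.04% = 1.376%.
On $500,000,000: 0.01376 × $500,000,000 = $6,880,000.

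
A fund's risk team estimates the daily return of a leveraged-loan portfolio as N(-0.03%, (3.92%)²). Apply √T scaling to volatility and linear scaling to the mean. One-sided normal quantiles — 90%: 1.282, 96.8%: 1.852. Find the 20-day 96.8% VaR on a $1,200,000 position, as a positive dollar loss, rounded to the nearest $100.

$396,800

σ_{20d} = 3.92% × √20 = 17.531%; μ_{20d} = 20 × -0.03% = -0.600%.
VaR = −(-0.600%) + 1.852 × 17.531% = 33.067%.
On $1,200,000: 0.33067 × $1,200,000 = $396,804.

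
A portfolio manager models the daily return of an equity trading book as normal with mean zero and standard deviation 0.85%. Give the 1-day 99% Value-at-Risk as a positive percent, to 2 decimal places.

1.98%

At 99% one-sided, z = 2.326.
VaR = z·σ = 2.326 × 0.85% = 1.977%.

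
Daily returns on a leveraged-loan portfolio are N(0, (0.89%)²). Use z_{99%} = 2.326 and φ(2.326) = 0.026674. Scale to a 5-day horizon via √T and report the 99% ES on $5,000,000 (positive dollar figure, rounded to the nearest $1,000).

σ_{5d} = 0.89% × √5 = 1.990%.
ES multiplier = φ(z)/(1−α) = 0.026674/0.01 = 2.667.
ES = 1.990% × 2.667 = 5.307%; on $5,000,000: $265,350.

$265,000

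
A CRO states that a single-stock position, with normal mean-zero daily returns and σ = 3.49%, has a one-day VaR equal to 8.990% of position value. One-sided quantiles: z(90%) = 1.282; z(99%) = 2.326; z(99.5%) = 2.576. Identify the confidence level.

Implied z = VaR/σ = 8.990 / 3.49 = 2.576.
This matches z(99.5%) = 2.576.

99.5%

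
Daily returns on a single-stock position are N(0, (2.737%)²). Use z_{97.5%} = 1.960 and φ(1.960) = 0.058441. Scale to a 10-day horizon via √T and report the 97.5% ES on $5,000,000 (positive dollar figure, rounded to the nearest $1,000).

$1,012,000

σ_{10d} = 2.737% × √10 = 8.655%.
ES multiplier = φ(z)/(1−α) = 0.058441/0.025 = 2.338.
ES = 8.655% × 2.338 = 20.235%; on $5,000,000: $1,011,750.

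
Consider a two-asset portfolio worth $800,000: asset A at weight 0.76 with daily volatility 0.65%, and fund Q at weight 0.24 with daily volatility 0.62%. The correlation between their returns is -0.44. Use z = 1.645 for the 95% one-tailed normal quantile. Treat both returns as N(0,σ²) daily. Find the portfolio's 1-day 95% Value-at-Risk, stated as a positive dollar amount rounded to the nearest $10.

σ_p² = 0.76²·0.65² + 0.24²·0.62² + 2·-0.44·0.76·0.24·0.65·0.62 = 0.2015 (%²).
σ_p = √0.2015 = 0.449%.
VaR = 1.645 × 0.449% = 0.739%; on $800,000 that is $5,912.

$5,910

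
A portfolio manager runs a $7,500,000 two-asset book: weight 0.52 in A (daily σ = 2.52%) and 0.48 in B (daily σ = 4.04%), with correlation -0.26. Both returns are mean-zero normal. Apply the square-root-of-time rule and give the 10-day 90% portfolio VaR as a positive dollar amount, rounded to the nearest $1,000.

$620,000

σ_p = √(0.52²·2.52² + 0.48²·4.04² + 2·-0.26·0.52·0.48·2.52·4.04) = 2.039%.
σ_{10d} = 2.039% × √10 = 6.448%.
z(90%) = 1.282.
VaR = 1.282 × 6.448% = 8.266%; on $7,500,000 that is $619,950.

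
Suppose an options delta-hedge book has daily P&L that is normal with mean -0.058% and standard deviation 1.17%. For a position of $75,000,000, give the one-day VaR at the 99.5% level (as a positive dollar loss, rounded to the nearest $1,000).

At 99.5% one-sided, z = 2.576.
VaR = −μ + z·σ = −(-0.058%) + 2.576 × 1.17% = 3.072%.
On $75,000,000: 0.03072 × $75,000,000 = $2,304,000.

$2,304,000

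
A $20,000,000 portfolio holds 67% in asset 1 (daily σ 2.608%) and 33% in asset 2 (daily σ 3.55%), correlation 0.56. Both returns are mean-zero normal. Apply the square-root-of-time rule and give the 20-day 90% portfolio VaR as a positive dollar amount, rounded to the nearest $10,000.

$2,970,000

σ_p = √(0.67²·2.608² + 0.33²·3.55² + 2·0.56·0.67·0.33·2.608·3.55) = 2.592%.
σ_{20d} = 2.592% × √20 = 11.592%.
z(90%) = 1.282.
VaR = 1.282 × 11.592% = 14.861%; on $20,000,000 that is $2,972,200.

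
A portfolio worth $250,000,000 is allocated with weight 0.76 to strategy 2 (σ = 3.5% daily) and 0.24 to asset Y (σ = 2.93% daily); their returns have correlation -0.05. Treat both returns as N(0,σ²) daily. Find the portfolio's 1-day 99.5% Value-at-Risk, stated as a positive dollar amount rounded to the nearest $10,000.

$17,500,000

σ_p² = 0.76²·3.5² + 0.24²·2.93² + 2·-0.05·0.76·0.24·3.5·2.93 = 7.3830 (%²).
σ_p = √7.3830 = 2.717%.
At 99.5%, z = 2.576.
VaR = 2.576 × 2.717% = 6.999%; on $250,000,000 that is $17,497,500.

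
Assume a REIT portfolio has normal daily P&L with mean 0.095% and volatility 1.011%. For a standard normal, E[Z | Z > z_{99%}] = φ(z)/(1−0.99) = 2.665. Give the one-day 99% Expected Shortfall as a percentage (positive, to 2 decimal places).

2.60%

ES = −(0.095%) + 1.011% × 2.665 = 2.599%.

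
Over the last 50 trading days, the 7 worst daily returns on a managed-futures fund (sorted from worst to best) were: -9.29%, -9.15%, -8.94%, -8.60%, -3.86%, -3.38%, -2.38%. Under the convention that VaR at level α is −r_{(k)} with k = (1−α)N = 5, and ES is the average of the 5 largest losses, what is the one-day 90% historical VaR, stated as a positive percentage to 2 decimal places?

k = 5; the 5th lowest return is -3.86%, so VaR = 3.86%.

3.86%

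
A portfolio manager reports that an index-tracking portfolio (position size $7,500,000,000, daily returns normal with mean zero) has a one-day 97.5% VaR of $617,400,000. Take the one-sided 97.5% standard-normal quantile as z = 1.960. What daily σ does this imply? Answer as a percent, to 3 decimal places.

VaR as a fraction: $617,400,000 / $7,500,000,000 = 8.232%.
σ = VaR / z = 8.232% / 1.960 = 4.200%.

4.200%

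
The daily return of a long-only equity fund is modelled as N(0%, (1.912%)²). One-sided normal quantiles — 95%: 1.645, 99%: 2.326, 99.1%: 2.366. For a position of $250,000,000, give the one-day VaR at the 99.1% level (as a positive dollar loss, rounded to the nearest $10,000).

VaR = z·σ = 2.366 × 1.912% = 4.524%.
On $250,000,000: 0.04524 × $250,000,000 = $11,310,000.

$11,310,000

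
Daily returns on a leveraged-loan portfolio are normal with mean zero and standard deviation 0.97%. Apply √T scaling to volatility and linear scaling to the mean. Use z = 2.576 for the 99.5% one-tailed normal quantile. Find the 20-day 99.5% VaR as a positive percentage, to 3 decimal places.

11.175%

σ_{20d} = 0.97% × √20 = 4.338%.
VaR = 2.576 × 4.338% = 11.175%.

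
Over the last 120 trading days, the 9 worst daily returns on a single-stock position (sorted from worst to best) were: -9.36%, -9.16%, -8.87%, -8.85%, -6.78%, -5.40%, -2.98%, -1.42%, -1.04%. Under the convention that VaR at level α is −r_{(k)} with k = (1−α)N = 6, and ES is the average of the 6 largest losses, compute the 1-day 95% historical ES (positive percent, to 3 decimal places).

8.070%

The 6 worst returns sum to -48.42%.
ES = −(-48.42%) / 6 = 8.07% ≈ 8.070%.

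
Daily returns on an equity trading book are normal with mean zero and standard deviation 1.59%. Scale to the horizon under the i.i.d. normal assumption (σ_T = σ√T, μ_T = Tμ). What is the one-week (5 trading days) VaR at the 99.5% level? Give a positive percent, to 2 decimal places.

At 99.5%, z = 2.576.
σ_{5d} = 1.59% × √5 = 3.555%.
VaR = 2.576 × 3.555% = 9.158%.

9.16%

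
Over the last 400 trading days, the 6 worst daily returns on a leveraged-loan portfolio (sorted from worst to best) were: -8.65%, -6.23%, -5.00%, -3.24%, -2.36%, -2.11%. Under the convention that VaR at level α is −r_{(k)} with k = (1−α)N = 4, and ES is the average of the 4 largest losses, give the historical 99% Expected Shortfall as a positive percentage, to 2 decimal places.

5.78%

The 4 worst returns sum to -23.12%.
ES = −(-23.12%) / 4 = 5.78%.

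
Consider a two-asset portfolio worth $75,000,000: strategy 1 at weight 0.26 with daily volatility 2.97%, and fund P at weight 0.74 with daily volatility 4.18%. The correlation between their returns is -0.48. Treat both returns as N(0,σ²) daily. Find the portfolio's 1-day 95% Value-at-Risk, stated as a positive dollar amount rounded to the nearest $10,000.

$3,460,000

σ_p² = 0.26²·2.97² + 0.74²·4.18² + 2·-0.48·0.26·0.74·2.97·4.18 = 7.8712 (%²).
σ_p = √7.8712 = 2.806%.
At 95%, z = 1.645.
VaR = 1.645 × 2.806% = 4.616%; on $75,000,000 that is $3,462,000.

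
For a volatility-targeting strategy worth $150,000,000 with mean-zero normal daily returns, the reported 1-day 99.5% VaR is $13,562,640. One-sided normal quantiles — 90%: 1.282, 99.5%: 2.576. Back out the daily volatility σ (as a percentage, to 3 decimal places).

3.510%

VaR as a fraction: $13,562,640 / $150,000,000 = 9.042%.
σ = VaR / z = 9.042% / 2.576 = 3.510%.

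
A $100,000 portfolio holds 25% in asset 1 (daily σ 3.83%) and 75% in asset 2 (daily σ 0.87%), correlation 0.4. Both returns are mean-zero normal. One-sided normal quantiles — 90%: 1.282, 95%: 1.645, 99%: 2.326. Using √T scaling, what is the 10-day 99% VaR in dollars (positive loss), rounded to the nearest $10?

σ_p = √(0.25²·3.83² + 0.75²·0.87² + 2·0.4·0.25·0.75·3.83·0.87) = 1.357%.
σ_{10d} = 1.357% × √10 = 4.291%.
VaR = 2.326 × 4.291% = 9.981%; on $100,000 that is $9,981.

$9,980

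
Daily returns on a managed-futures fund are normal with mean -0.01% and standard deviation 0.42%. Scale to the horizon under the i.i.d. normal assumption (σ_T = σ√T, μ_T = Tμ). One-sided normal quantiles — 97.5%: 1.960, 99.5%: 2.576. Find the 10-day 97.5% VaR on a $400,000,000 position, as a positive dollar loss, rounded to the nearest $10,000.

σ_{10d} = 0.42% × √10 = 1.328%; μ_{10d} = 10 × -0.01% = -0.100%.
VaR = −(-0.100%) + 1.960 × 1.328% = 2.703%.
On $400,000,000: 0.02703 × $400,000,000 = $10,812,000.

$10,810,000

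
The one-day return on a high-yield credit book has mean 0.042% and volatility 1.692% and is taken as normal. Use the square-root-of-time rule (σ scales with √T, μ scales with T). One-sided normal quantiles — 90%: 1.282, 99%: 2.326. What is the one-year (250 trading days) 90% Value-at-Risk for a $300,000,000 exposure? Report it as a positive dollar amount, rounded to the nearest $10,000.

$71,390,000

σ_{250d} = 1.692% × √250 = 26.753%; μ_{250d} = 250 × 0.042% = 10.500%.
VaR = −(10.500%) + 1.282 × 26.753% = 23.797%.
On $300,000,000: 0.23797 × $300,000,000 = $71,391,000.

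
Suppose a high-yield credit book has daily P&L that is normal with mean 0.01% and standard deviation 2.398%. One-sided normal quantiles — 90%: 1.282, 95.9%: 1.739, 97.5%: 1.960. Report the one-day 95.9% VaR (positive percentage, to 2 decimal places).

VaR = −μ + z·σ = −(0.01%) + 1.739 × 2.398% = 4.160%.

4.16%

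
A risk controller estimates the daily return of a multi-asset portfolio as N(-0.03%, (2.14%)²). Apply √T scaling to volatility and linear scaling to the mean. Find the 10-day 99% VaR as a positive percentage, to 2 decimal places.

16.04%

At 99%, z = 2.326.
σ_{10d} = 2.14% × √10 = 6.767%; μ_{10d} = 10 × -0.03% = -0.300%.
VaR = −(-0.300%) + 2.326 × 6.767% = 16.040%.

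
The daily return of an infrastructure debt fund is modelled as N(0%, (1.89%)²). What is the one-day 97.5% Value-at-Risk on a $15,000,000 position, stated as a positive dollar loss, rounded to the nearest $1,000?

$556,000

At 97.5% one-sided, z = 1.960.
VaR = z·σ = 1.960 × 1.89% = 3.704%.
On $15,000,000: 0.03704 × $15,000,000 = $555,600.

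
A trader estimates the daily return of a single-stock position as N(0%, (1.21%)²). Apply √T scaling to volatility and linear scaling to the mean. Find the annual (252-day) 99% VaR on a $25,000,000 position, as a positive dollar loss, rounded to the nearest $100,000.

At 99%, z = 2.326.
σ_{252d} = 1.21% × √252 = 19.208%.
VaR = 2.326 × 19.208% = 44.678%.
On $25,000,000: 0.44678 × $25,000,000 = $11,169,500.

$11,200,000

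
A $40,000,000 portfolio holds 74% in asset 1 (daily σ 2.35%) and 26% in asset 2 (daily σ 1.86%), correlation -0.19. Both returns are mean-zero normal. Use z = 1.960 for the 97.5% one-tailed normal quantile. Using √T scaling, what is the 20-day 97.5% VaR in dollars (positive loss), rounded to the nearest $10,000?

σ_p = √(0.74²·2.35² + 0.26²·1.86² + 2·-0.19·0.74·0.26·2.35·1.86) = 1.714%.
σ_{20d} = 1.714% × √20 = 7.665%.
VaR = 1.960 × 7.665% = 15.023%; on $40,000,000 that is $6,009,200.

$6,010,000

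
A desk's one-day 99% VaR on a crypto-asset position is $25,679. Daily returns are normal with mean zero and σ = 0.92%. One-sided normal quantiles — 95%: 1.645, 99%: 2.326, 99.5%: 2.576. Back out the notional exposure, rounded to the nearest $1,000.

VaR as a fraction of value: z·σ = 2.326 × 0.92% = 2.13992%.
Position = $25,679 / 0.0213992 = $1,199,998.

$1,200,000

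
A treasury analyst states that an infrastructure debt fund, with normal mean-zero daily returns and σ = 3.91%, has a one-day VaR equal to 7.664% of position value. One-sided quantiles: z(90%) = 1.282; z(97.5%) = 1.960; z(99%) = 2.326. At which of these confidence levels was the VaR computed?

Implied z = VaR/σ = 7.664 / 3.91 = 1.960.
This matches z(97.5%) = 1.960.

97.5%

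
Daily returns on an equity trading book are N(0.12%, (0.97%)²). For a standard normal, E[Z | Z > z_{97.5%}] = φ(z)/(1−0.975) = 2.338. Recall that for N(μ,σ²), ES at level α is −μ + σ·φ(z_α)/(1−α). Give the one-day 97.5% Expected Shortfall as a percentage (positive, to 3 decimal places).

2.148%

ES = −(0.12%) + 0.97% × 2.338 = 2.148%.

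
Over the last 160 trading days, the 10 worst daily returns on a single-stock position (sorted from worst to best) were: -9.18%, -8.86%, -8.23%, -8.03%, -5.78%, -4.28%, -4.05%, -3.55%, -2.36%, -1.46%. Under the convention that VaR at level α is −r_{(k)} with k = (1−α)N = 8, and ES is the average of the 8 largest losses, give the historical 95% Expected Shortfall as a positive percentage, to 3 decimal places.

6.495%

The 8 worst returns sum to -51.96%.
ES = −(-51.96%) / 8 = 6.495%.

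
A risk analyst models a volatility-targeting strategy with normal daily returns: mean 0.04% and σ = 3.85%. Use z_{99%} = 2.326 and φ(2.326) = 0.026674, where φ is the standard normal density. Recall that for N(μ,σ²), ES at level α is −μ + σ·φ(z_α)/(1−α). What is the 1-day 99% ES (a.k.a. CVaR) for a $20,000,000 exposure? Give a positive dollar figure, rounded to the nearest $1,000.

Tail multiplier: φ(z)/(1−α) = 0.026674 / 0.01 = 2.667.
ES = −(0.04%) + 3.85% × 2.667 = 10.228%.
On $20,000,000: 0.10228 × $20,000,000 = $2,045,600.

$2,046,000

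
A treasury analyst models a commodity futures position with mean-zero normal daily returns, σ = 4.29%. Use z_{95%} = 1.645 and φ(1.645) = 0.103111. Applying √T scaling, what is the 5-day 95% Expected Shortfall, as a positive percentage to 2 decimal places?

19.78%

σ_{5d} = 4.29% × √5 = 9.593%.
ES multiplier = φ(z)/(1−α) = 0.103111/0.05 = 2.062.
ES = 9.593% × 2.062 = 19.781%.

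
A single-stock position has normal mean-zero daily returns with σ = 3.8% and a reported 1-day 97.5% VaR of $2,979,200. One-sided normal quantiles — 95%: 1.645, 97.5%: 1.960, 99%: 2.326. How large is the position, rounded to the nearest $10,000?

$40,000,000

VaR as a fraction of value: z·σ = 1.960 × 3.8% = 7.448%.
Position = $2,979,200 / 0.07448 = $40,000,000.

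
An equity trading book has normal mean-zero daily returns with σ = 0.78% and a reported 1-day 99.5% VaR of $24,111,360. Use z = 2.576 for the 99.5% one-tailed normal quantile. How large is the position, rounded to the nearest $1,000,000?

$1,200,000,000

VaR as a fraction of value: z·σ = 2.576 × 0.78% = 2.00928%.
Position = $24,111,360 / 0.0200928 = $1,200,000,000.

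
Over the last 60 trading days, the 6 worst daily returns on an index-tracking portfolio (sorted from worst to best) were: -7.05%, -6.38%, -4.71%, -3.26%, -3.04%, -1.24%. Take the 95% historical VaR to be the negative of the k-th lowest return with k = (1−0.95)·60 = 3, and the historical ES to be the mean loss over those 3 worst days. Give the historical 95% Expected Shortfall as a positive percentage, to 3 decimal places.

6.047%

The 3 worst returns sum to -18.14%.
ES = −(-18.14%) / 3 = 6.0466…% ≈ 6.047%.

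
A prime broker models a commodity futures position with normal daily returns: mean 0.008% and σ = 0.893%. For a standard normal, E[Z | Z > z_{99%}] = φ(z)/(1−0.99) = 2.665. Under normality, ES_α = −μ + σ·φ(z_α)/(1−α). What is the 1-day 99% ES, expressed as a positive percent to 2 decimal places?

2.37%

ES = −(0.008%) + 0.893% × 2.665 = 2.372%.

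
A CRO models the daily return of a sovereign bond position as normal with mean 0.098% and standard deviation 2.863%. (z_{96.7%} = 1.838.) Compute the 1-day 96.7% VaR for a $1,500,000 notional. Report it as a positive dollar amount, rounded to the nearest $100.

VaR = −μ + z·σ = −(0.098%) + 1.838 × 2.863% = 5.164%.
On $1,500,000: 0.05164 × $1,500,000 = $77,460.

$77,500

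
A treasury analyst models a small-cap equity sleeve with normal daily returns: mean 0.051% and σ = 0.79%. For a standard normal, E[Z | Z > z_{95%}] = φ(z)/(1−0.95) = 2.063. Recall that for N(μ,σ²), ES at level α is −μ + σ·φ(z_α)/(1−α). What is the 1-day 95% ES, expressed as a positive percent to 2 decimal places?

1.58%

ES = −(0.051%) + 0.79% × 2.063 = 1.579%.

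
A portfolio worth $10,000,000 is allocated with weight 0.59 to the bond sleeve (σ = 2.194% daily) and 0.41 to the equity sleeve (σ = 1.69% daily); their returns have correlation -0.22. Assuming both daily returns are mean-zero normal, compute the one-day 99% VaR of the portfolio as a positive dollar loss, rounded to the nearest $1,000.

$309,000

σ_p² = 0.59²·2.194² + 0.41²·1.69² + 2·-0.22·0.59·0.41·2.194·1.69 = 1.7611 (%²).
σ_p = √1.7611 = 1.327%.
At 99%, z = 2.326.
VaR = 2.326 × 1.327% = 3.087%; on $10,000,000 that is $308,700.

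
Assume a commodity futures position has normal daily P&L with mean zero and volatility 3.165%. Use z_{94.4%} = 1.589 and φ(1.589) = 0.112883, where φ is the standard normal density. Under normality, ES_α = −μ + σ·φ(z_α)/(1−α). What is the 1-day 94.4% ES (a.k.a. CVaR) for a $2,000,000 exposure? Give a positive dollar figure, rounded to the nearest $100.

Tail multiplier: φ(z)/(1−α) = 0.112883 / 0.056 = 2.016.
ES = 3.165% × 2.016 = 6.381%.
On $2,000,000: 0.06381 × $2,000,000 = $127,620.

$127,600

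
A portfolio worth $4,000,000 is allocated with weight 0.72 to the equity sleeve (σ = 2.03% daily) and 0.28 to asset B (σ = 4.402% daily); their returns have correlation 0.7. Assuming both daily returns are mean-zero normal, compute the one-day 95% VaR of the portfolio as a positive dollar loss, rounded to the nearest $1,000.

σ_p² = 0.72²·2.03² + 0.28²·4.402² + 2·0.7·0.72·0.28·2.03·4.402 = 6.1776 (%²).
σ_p = √6.1776 = 2.485%.
At 95%, z = 1.645.
VaR = 1.645 × 2.485% = 4.088%; on $4,000,000 that is $163,520.

$164,000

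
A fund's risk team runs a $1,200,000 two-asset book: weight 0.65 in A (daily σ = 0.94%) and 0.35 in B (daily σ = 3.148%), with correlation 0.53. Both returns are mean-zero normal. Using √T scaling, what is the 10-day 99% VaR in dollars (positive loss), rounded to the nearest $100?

$133,900

σ_p = √(0.65²·0.94² + 0.35²·3.148² + 2·0.53·0.65·0.35·0.94·3.148) = 1.517%.
σ_{10d} = 1.517% × √10 = 4.797%.
z(99%) = 2.326.
VaR = 2.326 × 4.797% = 11.158%; on $1,200,000 that is $133,896.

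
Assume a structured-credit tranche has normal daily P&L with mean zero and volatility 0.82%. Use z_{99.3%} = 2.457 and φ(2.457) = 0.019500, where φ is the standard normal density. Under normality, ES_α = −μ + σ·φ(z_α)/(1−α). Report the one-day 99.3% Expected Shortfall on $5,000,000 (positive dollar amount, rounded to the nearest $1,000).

$114,000

Tail multiplier: φ(z)/(1−α) = 0.019500 / 0.007 = 2.786.
ES = 0.82% × 2.786 = 2.285%.
On $5,000,000: 0.02285 × $5,000,000 = $114,250.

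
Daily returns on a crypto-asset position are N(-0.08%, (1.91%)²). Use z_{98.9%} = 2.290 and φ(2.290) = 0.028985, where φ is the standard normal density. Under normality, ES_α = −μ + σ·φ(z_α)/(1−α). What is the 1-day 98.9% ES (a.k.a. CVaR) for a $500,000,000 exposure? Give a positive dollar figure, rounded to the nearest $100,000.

$25,600,000

Tail multiplier: φ(z)/(1−α) = 0.028985 / 0.011 = 2.635.
ES = −(-0.08%) + 1.91% × 2.635 = 5.113%.
On $500,000,000: 0.05113 × $500,000,000 = $25,565,000.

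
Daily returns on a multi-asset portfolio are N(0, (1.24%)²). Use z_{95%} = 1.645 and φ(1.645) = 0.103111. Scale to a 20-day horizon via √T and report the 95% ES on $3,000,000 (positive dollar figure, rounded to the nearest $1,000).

σ_{20d} = 1.24% × √20 = 5.545%.
ES multiplier = φ(z)/(1−α) = 0.103111/0.05 = 2.062.
ES = 5.545% × 2.062 = 11.434%; on $3,000,000: $343,020.

$343,000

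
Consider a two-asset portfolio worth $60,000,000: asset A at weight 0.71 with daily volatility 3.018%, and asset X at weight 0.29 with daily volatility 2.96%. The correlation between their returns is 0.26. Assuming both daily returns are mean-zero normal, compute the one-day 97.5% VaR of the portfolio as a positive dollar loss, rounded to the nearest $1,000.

$2,948,000

σ_p² = 0.71²·3.018² + 0.29²·2.96² + 2·0.26·0.71·0.29·3.018·2.96 = 6.2848 (%²).
σ_p = √6.2848 = 2.507%.
At 97.5%, z = 1.960.
VaR = 1.960 × 2.507% = 4.914%; on $60,000,000 that is $2,948,400.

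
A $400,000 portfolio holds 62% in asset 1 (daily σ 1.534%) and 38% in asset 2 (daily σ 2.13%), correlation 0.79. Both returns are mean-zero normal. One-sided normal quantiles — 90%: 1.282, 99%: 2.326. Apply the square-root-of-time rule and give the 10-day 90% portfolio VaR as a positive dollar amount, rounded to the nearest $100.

$27,000

σ_p = √(0.62²·1.534² + 0.38²·2.13² + 2·0.79·0.62·0.38·1.534·2.13) = 1.666%.
σ_{10d} = 1.666% × √10 = 5.268%.
VaR = 1.282 × 5.268% = 6.754%; on $400,000 that is $27,016.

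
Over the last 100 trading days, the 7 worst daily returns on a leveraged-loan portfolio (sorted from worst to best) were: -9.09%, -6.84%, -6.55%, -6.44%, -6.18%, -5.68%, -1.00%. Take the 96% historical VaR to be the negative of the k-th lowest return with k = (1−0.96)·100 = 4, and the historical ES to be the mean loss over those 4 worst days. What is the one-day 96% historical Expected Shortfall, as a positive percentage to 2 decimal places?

The 4 worst returns sum to -28.92%.
ES = −(-28.92%) / 4 = 7.23%.

7.23%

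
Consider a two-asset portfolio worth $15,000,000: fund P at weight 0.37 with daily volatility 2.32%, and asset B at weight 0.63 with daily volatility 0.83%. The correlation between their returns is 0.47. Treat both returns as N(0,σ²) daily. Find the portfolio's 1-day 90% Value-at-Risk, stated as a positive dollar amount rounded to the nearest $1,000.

$230,000

σ_p² = 0.37²·2.32² + 0.63²·0.83² + 2·0.47·0.37·0.63·2.32·0.83 = 1.4322 (%²).
σ_p = √1.4322 = 1.197%.
At 90%, z = 1.282.
VaR = 1.282 × 1.197% = 1.535%; on $15,000,000 that is $230,250.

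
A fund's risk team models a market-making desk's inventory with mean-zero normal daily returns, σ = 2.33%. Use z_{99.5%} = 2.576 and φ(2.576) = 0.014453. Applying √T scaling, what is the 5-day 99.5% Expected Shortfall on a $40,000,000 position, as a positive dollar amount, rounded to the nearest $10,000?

$6,020,000

σ_{5d} = 2.33% × √5 = 5.210%.
ES multiplier = φ(z)/(1−α) = 0.014453/0.005 = 2.891.
ES = 5.210% × 2.891 = 15.062%; on $40,000,000: $6,024,800.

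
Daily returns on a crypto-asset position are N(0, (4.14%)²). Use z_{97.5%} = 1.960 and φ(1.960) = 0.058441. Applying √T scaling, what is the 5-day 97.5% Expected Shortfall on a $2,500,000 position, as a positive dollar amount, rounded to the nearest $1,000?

σ_{5d} = 4.14% × √5 = 9.257%.
ES multiplier = φ(z)/(1−α) = 0.058441/0.025 = 2.338.
ES = 9.257% × 2.338 = 21.643%; on $2,500,000: $541,075.

$541,000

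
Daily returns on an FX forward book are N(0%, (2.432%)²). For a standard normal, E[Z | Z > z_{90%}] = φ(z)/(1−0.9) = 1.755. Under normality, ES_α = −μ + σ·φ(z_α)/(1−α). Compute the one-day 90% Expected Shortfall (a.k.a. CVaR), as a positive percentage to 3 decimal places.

ES = 2.432% × 1.755 = 4.268%.

4.268%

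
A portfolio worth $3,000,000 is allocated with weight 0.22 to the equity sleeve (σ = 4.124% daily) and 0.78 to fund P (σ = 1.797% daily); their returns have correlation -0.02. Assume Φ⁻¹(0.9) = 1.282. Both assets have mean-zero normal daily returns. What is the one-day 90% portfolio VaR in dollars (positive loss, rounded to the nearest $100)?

σ_p² = 0.22²·4.124² + 0.78²·1.797² + 2·-0.02·0.22·0.78·4.124·1.797 = 2.7369 (%²).
σ_p = √2.7369 = 1.654%.
VaR = 1.282 × 1.654% = 2.120%; on $3,000,000 that is $63,600.

$63,600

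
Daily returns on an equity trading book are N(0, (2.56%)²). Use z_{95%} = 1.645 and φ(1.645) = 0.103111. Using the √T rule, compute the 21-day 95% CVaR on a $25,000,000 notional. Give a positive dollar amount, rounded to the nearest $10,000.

σ_{21d} = 2.56% × √21 = 11.731%.
ES multiplier = φ(z)/(1−α) = 0.103111/0.05 = 2.062.
ES = 11.731% × 2.062 = 24.189%; on $25,000,000: $6,047,250.

$6,050,000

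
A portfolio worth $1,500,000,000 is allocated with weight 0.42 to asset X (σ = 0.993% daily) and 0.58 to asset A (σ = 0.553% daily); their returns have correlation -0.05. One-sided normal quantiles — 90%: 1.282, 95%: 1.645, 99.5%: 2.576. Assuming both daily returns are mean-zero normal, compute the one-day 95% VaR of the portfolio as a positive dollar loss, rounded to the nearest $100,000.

$12,700,000

σ_p² = 0.42²·0.993² + 0.58²·0.553² + 2·-0.05·0.42·0.58·0.993·0.553 = 0.2634 (%²).
σ_p = √0.2634 = 0.513%.
VaR = 1.645 × 0.513% = 0.844%; on $1,500,000,000 that is $12,660,000.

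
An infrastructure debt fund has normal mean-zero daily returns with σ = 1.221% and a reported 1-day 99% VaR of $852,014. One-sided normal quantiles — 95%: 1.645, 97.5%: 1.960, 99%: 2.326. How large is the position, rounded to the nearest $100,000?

VaR as a fraction of value: z·σ = 2.326 × 1.221% = 2.84005%.
Position = $852,014 / 0.0284005 = $30,000,007.

$30,000,000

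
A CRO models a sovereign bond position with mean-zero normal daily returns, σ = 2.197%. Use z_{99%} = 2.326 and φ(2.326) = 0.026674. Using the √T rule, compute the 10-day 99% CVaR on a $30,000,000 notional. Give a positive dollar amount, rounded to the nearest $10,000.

$5,560,000

σ_{10d} = 2.197% × √10 = 6.948%.
ES multiplier = φ(z)/(1−α) = 0.026674/0.01 = 2.667.
ES = 6.948% × 2.667 = 18.530%; on $30,000,000: $5,559,000.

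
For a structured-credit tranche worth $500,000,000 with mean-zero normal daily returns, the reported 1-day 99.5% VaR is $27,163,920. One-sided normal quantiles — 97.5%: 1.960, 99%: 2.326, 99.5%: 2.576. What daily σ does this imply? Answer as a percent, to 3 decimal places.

2.109%

VaR as a fraction: $27,163,920 / $500,000,000 = 5.433%.
σ = VaR / z = 5.433% / 2.576 = 2.109%.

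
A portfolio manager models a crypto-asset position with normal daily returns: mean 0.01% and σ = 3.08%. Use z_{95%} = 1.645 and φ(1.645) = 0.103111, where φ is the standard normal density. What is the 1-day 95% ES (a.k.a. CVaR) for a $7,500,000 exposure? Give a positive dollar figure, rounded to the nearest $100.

$475,600

Tail multiplier: φ(z)/(1−α) = 0.103111 / 0.05 = 2.062.
ES = −(0.01%) + 3.08% × 2.062 = 6.341%.
On $7,500,000: 0.06341 × $7,500,000 = $475,575.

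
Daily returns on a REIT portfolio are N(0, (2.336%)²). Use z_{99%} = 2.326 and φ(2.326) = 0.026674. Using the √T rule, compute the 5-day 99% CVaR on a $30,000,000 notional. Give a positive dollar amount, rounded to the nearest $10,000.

σ_{5d} = 2.336% × √5 = 5.223%.
ES multiplier = φ(z)/(1−α) = 0.026674/0.01 = 2.667.
ES = 5.223% × 2.667 = 13.930%; on $30,000,000: $4,179,000.

$4,180,000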